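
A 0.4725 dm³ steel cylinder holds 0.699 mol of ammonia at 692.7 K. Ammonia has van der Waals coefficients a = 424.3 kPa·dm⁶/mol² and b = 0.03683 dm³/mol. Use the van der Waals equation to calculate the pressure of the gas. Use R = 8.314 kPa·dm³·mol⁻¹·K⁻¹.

P = nRT/(V − nb) − a n²/V²
nRT/(V − nb) = (0.699)(8.314)(692.7)/(0.4725 − 0.699×0.03683) = 4025.6/0.44676 = 9010.7 kPa
a n²/V² = (424.3)(0.699)²/(0.4725)² = 928.59 kPa
P = 9010.7 − 928.59 = 8082 kPa

P ≈ 8082 kPa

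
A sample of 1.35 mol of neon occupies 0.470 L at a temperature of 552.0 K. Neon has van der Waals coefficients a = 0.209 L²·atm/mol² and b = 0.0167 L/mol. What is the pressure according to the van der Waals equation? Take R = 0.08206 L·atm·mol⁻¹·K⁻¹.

P = nRT/(V − nb) − a n²/V²
nRT/(V − nb) = (1.35)(0.08206)(552.0)/(0.470 − 1.35×0.0167) = 61.151/0.44746 = 136.66 atm
a n²/V² = (0.209)(1.35)²/(0.470)² = 1.7243 atm
P = 136.66 − 1.7243 = 134.9 atm

P ≈ 134.9 atm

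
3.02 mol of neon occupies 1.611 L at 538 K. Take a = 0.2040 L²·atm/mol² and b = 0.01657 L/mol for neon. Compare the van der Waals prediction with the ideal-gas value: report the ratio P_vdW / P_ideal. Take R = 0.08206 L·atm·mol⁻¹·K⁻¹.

Ideal: P_ideal = nRT/V = (3.02)(0.08206)(538)/1.611 = 82.7609 atm
vdW: P = nRT/(V − nb) − a n²/V² = 133.328/1.56096 − 1.86056/2.59532 = 85.4141 − 0.716890 = 84.6972 atm
Ratio = 84.6972/82.7609 = 1.023

P_vdW / P_ideal ≈ 1.023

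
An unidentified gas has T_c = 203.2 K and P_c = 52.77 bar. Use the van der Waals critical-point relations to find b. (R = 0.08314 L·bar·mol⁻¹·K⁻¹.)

From T_c = 8a/(27Rb) and P_c = a/(27b²): b = R T_c/(8 P_c).
b = (0.08314)(203.2)/(8×52.77) = 16.894/422.16 = 0.04002 L/mol

b ≈ 0.04002 L/mol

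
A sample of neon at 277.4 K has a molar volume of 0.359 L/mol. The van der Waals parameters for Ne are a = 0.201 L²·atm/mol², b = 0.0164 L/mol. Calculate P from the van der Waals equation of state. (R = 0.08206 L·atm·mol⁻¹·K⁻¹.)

P = RT/(V_m − b) − a/V_m²
RT/(V_m − b) = (0.08206)(277.4)/(0.359 − 0.0164) = 22.763/0.34260 = 66.442 atm
a/V_m² = 0.201/(0.359)² = 1.5596 atm
P = 66.442 − 1.5596 = 64.88 atm

P ≈ 64.88 atm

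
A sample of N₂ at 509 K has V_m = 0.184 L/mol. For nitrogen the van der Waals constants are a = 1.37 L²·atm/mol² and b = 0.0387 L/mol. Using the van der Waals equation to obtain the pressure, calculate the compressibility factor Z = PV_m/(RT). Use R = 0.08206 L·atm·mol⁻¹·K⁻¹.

Z ≈ 1.088

P = RT/(V_m − b) − a/V_m² = (0.08206)(509)/(0.184 − 0.0387) − 1.37/(0.184)²
  = 41.769/0.14530 − 40.466 = 287.47 − 40.466 = 247.00 atm
Z = PV_m/(RT) = (247.00)(0.184)/((0.08206)(509)) = 45.448/41.769 = 1.088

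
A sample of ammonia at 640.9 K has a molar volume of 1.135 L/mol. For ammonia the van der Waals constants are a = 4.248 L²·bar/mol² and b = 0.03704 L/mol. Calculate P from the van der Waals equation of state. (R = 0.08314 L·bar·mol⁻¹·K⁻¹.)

P = RT/(V_m − b) − a/V_m²
RT/(V_m − b) = (0.08314)(640.9)/(1.135 − 0.03704) = 53.284/1.0980 = 48.528 bar
a/V_m² = 4.248/(1.135)² = 3.2976 bar
P = 48.528 − 3.2976 = 45.23 bar

P ≈ 45.23 bar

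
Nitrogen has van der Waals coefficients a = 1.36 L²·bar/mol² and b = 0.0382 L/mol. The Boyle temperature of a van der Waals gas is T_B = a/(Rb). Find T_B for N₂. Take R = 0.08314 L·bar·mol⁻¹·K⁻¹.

For a van der Waals gas the second virial coefficient B₂ = b − a/(RT) vanishes at T_B = a/(Rb).
T_B = 1.36/(0.08314×0.0382) = 1.36/0.0031759 = 428.2 K

T_B ≈ 428.2 K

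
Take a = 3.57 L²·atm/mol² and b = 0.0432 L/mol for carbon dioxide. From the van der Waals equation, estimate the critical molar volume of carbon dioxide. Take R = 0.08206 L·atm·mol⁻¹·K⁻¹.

V_m,c ≈ 0.1296 L/mol

For a van der Waals gas, V_m,c = 3b.
V_m,c = 3×0.0432 = 0.1296 L/mol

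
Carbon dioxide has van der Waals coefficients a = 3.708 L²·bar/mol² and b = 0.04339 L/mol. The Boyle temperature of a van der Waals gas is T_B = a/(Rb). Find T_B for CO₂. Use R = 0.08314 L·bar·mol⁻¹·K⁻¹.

T_B ≈ 1028 K

For a van der Waals gas the second virial coefficient B₂ = b − a/(RT) vanishes at T_B = a/(Rb).
T_B = 3.708/(0.08314×0.04339) = 3.708/0.0036074 = 1028 K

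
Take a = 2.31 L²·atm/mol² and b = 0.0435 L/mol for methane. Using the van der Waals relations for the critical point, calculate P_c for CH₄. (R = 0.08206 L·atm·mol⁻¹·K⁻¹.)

P_c ≈ 45.21 atm

For a van der Waals gas, P_c = a/(27b²).
P_c = 2.31/(27×(0.0435)²) = 2.31/0.051091 = 45.21 atm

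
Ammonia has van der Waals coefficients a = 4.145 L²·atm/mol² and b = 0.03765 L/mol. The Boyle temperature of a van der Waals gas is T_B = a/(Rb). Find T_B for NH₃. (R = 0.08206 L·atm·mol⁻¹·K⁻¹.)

For a van der Waals gas the second virial coefficient B₂ = b − a/(RT) vanishes at T_B = a/(Rb).
T_B = 4.145/(0.08206×0.03765) = 4.145/0.0030896 = 1342 K

T_B ≈ 1342 K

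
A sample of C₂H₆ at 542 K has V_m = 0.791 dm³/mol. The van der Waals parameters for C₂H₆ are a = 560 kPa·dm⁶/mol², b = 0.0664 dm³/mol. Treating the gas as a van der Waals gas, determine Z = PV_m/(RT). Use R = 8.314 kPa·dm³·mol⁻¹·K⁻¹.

P = RT/(V_m − b) − a/V_m² = (8.314)(542)/(0.791 − 0.0664) − 560/(0.791)²
  = 4506.2/0.72460 − 895.02 = 6218.9 − 895.02 = 5323.9 kPa
Z = PV_m/(RT) = (5323.9)(0.791)/((8.314)(542)) = 4211.2/4506.2 = 0.9345

Z ≈ 0.9345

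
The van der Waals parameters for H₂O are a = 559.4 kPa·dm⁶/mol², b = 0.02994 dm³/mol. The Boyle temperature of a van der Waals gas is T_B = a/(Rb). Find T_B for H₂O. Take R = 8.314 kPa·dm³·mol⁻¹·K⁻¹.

T_B ≈ 2247 K

For a van der Waals gas the second virial coefficient B₂ = b − a/(RT) vanishes at T_B = a/(Rb).
T_B = 559.4/(8.314×0.02994) = 559.4/0.24892 = 2247 K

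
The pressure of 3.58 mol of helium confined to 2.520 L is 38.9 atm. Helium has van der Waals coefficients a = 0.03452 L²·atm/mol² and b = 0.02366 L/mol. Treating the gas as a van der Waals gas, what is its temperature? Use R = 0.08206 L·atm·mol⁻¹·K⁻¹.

T = (P + a n²/V²)(V − nb)/(nR)
P + a n²/V² = 38.9 + (0.03452)(3.58)²/(2.520)² = 38.970 atm
V − nb = 2.520 − (3.58)(0.02366) = 2.4353 L
T = (38.970)(2.4353)/((3.58)(0.08206)) = 323.0 K

T ≈ 323.0 K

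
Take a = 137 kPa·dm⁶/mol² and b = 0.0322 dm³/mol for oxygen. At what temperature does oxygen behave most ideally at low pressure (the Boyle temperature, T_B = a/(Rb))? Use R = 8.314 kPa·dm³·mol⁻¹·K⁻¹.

T_B ≈ 511.7 K

For a van der Waals gas the second virial coefficient B₂ = b − a/(RT) vanishes at T_B = a/(Rb).
T_B = 137/(8.314×0.0322) = 137/0.26771 = 511.7 K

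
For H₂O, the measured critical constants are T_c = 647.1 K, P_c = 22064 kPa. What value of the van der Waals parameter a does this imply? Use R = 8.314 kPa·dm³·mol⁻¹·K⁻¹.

From T_c = 8a/(27Rb) and P_c = a/(27b²): a = 27 R² T_c²/(64 P_c).
a = 27×(8.314)²×(647.1)²/(64×22064) = 781495720/1412096 = 553.4 kPa·dm⁶/mol²

a ≈ 553.4 kPa·dm⁶/mol²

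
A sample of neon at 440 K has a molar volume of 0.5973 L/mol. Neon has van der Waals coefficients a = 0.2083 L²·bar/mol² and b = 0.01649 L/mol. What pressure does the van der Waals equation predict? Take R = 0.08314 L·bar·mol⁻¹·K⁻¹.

P = RT/(V_m − b) − a/V_m²
RT/(V_m − b) = (0.08314)(440)/(0.5973 − 0.01649) = 36.582/0.58081 = 62.984 bar
a/V_m² = 0.2083/(0.5973)² = 0.58385 bar
P = 62.984 − 0.58385 = 62.40 bar

P ≈ 62.40 bar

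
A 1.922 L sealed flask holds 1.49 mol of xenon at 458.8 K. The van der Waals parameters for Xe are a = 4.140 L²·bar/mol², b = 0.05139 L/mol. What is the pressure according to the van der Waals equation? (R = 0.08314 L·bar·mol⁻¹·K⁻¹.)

P ≈ 28.31 bar

P = nRT/(V − nb) − a n²/V²
nRT/(V − nb) = (1.49)(0.08314)(458.8)/(1.922 − 1.49×0.05139) = 56.836/1.8454 = 30.799 bar
a n²/V² = (4.140)(1.49)²/(1.922)² = 2.4881 bar
P = 30.799 − 2.4881 = 28.31 bar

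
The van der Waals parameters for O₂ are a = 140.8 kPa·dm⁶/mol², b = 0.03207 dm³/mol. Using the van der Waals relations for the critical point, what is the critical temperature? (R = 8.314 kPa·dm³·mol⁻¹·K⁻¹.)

For a van der Waals gas, T_c = 8a/(27Rb).
T_c = 8×140.8/(27×8.314×0.03207) = 1126.4/7.1990 = 156.5 K

T_c ≈ 156.5 K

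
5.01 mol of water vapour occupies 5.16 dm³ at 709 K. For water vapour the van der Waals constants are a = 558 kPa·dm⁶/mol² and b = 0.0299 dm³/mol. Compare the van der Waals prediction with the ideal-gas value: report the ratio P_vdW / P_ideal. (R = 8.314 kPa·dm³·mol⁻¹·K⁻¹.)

P_vdW / P_ideal ≈ 0.9380

Ideal: P_ideal = nRT/V = (5.01)(8.314)(709)/5.16 = 5723.27 kPa
vdW: P = nRT/(V − nb) − a n²/V² = 29532.1/5.01020 − 14005.9/26.6256 = 5894.40 − 526.031 = 5368.37 kPa
Ratio = 5368.37/5723.27 = 0.9380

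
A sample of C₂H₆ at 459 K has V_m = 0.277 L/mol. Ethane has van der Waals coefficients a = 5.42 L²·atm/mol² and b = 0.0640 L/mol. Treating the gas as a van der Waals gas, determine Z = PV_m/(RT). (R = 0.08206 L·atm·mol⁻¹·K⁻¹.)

P = RT/(V_m − b) − a/V_m² = (0.08206)(459)/(0.277 − 0.0640) − 5.42/(0.277)²
  = 37.666/0.21300 − 70.638 = 176.84 − 70.638 = 106.20 atm
Z = PV_m/(RT) = (106.20)(0.277)/((0.08206)(459)) = 29.417/37.666 = 0.7810

Z ≈ 0.7810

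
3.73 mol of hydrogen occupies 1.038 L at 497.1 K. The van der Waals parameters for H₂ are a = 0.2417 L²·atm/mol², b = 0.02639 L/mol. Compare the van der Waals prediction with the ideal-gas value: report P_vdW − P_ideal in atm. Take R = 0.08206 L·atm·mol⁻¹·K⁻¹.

ΔP ≈ 12.24 atm

Ideal: P_ideal = nRT/V = (3.73)(0.08206)(497.1)/1.038 = 146.584 atm
vdW: P = nRT/(V − nb) − a n²/V² = 152.154/0.939565 − 3.36275/1.07744 = 161.941 − 3.12106 = 158.820 atm
ΔP = 158.820 − 146.584 = 12.24 atm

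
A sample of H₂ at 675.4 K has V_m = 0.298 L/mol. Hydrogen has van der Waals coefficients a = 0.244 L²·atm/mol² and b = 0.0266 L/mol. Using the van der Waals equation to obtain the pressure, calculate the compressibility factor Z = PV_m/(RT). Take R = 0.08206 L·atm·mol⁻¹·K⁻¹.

Z ≈ 1.083

P = RT/(V_m − b) − a/V_m² = (0.08206)(675.4)/(0.298 − 0.0266) − 0.244/(0.298)²
  = 55.423/0.27140 − 2.7476 = 204.21 − 2.7476 = 201.46 atm
Z = PV_m/(RT) = (201.46)(0.298)/((0.08206)(675.4)) = 60.035/55.423 = 1.083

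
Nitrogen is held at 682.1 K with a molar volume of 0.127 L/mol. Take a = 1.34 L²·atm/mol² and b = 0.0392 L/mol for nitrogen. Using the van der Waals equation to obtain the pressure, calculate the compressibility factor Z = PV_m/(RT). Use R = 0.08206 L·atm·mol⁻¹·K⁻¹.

Z ≈ 1.258

P = RT/(V_m − b) − a/V_m² = (0.08206)(682.1)/(0.127 − 0.0392) − 1.34/(0.127)²
  = 55.973/0.087800 − 83.080 = 637.51 − 83.080 = 554.43 atm
Z = PV_m/(RT) = (554.43)(0.127)/((0.08206)(682.1)) = 70.413/55.973 = 1.258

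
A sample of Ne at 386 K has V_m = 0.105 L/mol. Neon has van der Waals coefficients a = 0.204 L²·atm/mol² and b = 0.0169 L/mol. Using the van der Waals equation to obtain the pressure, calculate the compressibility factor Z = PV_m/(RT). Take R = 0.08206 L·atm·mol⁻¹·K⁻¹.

Z ≈ 1.130

P = RT/(V_m − b) − a/V_m² = (0.08206)(386)/(0.105 − 0.0169) − 0.204/(0.105)²
  = 31.675/0.088100 − 18.503 = 359.53 − 18.503 = 341.03 atm
Z = PV_m/(RT) = (341.03)(0.105)/((0.08206)(386)) = 35.808/31.675 = 1.130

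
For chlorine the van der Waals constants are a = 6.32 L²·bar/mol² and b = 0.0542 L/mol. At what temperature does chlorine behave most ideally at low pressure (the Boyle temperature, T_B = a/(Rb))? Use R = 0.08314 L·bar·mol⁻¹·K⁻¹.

For a van der Waals gas the second virial coefficient B₂ = b − a/(RT) vanishes at T_B = a/(Rb).
T_B = 6.32/(0.08314×0.0542) = 6.32/0.0045062 = 1403 K

T_B ≈ 1403 K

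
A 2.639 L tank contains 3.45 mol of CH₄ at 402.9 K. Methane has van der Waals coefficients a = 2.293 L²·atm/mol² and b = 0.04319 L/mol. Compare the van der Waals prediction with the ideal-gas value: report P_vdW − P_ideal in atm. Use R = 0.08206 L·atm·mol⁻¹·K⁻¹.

ΔP ≈ -1.332 atm

Ideal: P_ideal = nRT/V = (3.45)(0.08206)(402.9)/2.639 = 43.2224 atm
vdW: P = nRT/(V − nb) − a n²/V² = 114.064/2.48999 − 27.2924/6.96432 = 45.8090 − 3.91889 = 41.8901 atm
ΔP = 41.8901 − 43.2224 = -1.332 atm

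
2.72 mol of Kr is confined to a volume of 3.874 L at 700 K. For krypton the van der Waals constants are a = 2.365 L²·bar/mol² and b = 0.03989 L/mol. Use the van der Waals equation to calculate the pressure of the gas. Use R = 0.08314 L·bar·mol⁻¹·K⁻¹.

P ≈ 40.87 bar

P = nRT/(V − nb) − a n²/V²
nRT/(V − nb) = (2.72)(0.08314)(700)/(3.874 − 2.72×0.03989) = 158.30/3.7655 = 42.040 bar
a n²/V² = (2.365)(2.72)²/(3.874)² = 1.1659 bar
P = 42.040 − 1.1659 = 40.87 bar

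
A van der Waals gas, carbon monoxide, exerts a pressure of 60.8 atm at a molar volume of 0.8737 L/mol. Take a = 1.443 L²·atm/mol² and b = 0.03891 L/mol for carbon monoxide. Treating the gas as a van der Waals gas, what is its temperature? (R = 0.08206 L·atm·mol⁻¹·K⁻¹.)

T ≈ 637.7 K

T = (P + a/V_m²)(V_m − b)/R
P + a/V_m² = 60.8 + 1.443/(0.8737)² = 62.690 atm
V_m − b = 0.8737 − 0.03891 = 0.83479 L/mol
T = (62.690)(0.83479)/0.08206 = 637.7 K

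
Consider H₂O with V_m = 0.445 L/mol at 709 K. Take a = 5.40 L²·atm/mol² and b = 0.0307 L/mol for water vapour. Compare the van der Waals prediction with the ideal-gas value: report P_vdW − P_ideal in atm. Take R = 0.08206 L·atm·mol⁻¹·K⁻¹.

ΔP ≈ -17.58 atm

Ideal: P_ideal = RT/V_m = (0.08206)(709)/0.445 = 130.743 atm
vdW: P = RT/(V_m − b) − a/V_m² = 58.1805/0.414300 − 5.40/0.198025 = 140.431 − 27.2693 = 113.162 atm
ΔP = 113.162 − 130.743 = -17.58 atm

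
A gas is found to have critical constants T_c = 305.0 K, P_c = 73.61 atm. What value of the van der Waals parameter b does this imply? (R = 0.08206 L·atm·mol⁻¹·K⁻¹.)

From T_c = 8a/(27Rb) and P_c = a/(27b²): b = R T_c/(8 P_c).
b = (0.08206)(305.0)/(8×73.61) = 25.028/588.88 = 0.04250 L/mol

b ≈ 0.04250 L/mol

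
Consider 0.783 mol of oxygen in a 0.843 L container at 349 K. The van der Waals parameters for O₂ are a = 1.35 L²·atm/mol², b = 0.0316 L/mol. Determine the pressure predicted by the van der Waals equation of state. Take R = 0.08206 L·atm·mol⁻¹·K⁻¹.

P ≈ 26.24 atm

P = nRT/(V − nb) − a n²/V²
nRT/(V − nb) = (0.783)(0.08206)(349)/(0.843 − 0.783×0.0316) = 22.424/0.81826 = 27.404 atm
a n²/V² = (1.35)(0.783)²/(0.843)² = 1.1647 atm
P = 27.404 − 1.1647 = 26.24 atm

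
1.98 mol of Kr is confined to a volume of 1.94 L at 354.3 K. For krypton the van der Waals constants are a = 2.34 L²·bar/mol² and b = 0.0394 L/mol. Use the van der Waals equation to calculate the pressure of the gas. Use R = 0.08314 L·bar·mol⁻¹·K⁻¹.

P ≈ 28.89 bar

P = nRT/(V − nb) − a n²/V²
nRT/(V − nb) = (1.98)(0.08314)(354.3)/(1.94 − 1.98×0.0394) = 58.324/1.8620 = 31.323 bar
a n²/V² = (2.34)(1.98)²/(1.94)² = 2.4375 bar
P = 31.323 − 2.4375 = 28.89 bar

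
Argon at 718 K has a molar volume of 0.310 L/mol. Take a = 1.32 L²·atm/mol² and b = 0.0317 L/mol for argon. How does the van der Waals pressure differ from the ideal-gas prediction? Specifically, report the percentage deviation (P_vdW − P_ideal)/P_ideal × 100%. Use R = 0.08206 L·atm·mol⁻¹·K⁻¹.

4.16 %

Ideal: P_ideal = RT/V_m = (0.08206)(718)/0.310 = 190.062 atm
vdW: P = RT/(V_m − b) − a/V_m² = 58.9191/0.278300 − 1.32/0.0961000 = 211.711 − 13.7357 = 197.975 atm
% deviation = (197.975 − 190.062)/190.062 × 100% = 4.16%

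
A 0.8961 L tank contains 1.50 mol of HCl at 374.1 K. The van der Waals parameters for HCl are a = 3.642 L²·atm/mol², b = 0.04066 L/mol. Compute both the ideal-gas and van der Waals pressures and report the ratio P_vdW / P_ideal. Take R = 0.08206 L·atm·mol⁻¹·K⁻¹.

P_vdW / P_ideal ≈ 0.8744

Ideal: P_ideal = nRT/V = (1.50)(0.08206)(374.1)/0.8961 = 51.3871 atm
vdW: P = nRT/(V − nb) − a n²/V² = 46.0480/0.835110 − 8.19450/0.802995 = 55.1400 − 10.2049 = 44.9351 atm
Ratio = 44.9351/51.3871 = 0.8744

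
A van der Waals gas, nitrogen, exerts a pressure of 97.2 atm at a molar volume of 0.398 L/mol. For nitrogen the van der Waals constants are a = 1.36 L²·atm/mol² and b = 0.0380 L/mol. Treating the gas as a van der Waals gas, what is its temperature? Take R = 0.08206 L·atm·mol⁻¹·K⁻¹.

T = (P + a/V_m²)(V_m − b)/R
P + a/V_m² = 97.2 + 1.36/(0.398)² = 105.79 atm
V_m − b = 0.398 − 0.0380 = 0.36000 L/mol
T = (105.79)(0.36000)/0.08206 = 464.1 K

T ≈ 464.1 K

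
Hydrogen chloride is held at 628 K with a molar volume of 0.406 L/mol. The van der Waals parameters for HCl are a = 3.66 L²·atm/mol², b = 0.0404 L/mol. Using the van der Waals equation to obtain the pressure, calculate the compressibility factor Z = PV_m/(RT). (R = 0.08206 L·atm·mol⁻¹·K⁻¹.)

P = RT/(V_m − b) − a/V_m² = (0.08206)(628)/(0.406 − 0.0404) − 3.66/(0.406)²
  = 51.534/0.36560 − 22.204 = 140.96 − 22.204 = 118.76 atm
Z = PV_m/(RT) = (118.76)(0.406)/((0.08206)(628)) = 48.217/51.534 = 0.9356

Z ≈ 0.9356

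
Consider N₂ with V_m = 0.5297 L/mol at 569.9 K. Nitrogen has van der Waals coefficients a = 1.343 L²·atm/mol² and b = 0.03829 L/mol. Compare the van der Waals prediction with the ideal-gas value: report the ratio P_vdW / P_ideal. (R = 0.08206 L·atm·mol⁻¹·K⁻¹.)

Ideal: P_ideal = RT/V_m = (0.08206)(569.9)/0.5297 = 88.2877 atm
vdW: P = RT/(V_m − b) − a/V_m² = 46.7660/0.491410 − 1.343/0.280582 = 95.1670 − 4.78648 = 90.3805 atm
Ratio = 90.3805/88.2877 = 1.024

P_vdW / P_ideal ≈ 1.024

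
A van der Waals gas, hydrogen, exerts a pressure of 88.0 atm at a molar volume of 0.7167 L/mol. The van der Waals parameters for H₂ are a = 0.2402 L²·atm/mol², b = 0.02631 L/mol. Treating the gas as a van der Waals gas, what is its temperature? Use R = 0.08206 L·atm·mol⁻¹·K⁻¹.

T = (P + a/V_m²)(V_m − b)/R
P + a/V_m² = 88.0 + 0.2402/(0.7167)² = 88.468 atm
V_m − b = 0.7167 − 0.02631 = 0.69039 L/mol
T = (88.468)(0.69039)/0.08206 = 744.3 K

T ≈ 744.3 K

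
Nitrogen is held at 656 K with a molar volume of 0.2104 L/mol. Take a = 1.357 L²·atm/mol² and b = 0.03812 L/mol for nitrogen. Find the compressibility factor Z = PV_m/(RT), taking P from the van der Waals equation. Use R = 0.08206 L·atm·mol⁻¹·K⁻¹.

P = RT/(V_m − b) − a/V_m² = (0.08206)(656)/(0.2104 − 0.03812) − 1.357/(0.2104)²
  = 53.831/0.17228 − 30.654 = 312.46 − 30.654 = 281.81 atm
Z = PV_m/(RT) = (281.81)(0.2104)/((0.08206)(656)) = 59.293/53.831 = 1.101

Z ≈ 1.101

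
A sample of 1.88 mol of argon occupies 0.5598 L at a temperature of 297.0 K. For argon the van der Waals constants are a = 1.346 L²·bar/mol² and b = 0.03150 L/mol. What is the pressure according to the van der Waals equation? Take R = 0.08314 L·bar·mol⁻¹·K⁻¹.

P = nRT/(V − nb) − a n²/V²
nRT/(V − nb) = (1.88)(0.08314)(297.0)/(0.5598 − 1.88×0.03150) = 46.422/0.50058 = 92.736 bar
a n²/V² = (1.346)(1.88)²/(0.5598)² = 15.181 bar
P = 92.736 − 15.181 = 77.56 bar

P ≈ 77.56 bar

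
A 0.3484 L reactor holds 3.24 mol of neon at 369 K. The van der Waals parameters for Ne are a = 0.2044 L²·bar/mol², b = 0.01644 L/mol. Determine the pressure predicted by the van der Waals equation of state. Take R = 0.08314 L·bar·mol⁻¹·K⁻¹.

P ≈ 319.1 bar

P = nRT/(V − nb) − a n²/V²
nRT/(V − nb) = (3.24)(0.08314)(369)/(0.3484 − 3.24×0.01644) = 99.399/0.29513 = 336.80 bar
a n²/V² = (0.2044)(3.24)²/(0.3484)² = 17.677 bar
P = 336.80 − 17.677 = 319.1 bar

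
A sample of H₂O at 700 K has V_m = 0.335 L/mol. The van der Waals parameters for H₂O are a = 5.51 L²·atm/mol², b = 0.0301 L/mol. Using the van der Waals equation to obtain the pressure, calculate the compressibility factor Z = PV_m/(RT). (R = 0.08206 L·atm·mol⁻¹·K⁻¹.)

Z ≈ 0.8124

P = RT/(V_m − b) − a/V_m² = (0.08206)(700)/(0.335 − 0.0301) − 5.51/(0.335)²
  = 57.442/0.30490 − 49.098 = 188.40 − 49.098 = 139.30 atm
Z = PV_m/(RT) = (139.30)(0.335)/((0.08206)(700)) = 46.666/57.442 = 0.8124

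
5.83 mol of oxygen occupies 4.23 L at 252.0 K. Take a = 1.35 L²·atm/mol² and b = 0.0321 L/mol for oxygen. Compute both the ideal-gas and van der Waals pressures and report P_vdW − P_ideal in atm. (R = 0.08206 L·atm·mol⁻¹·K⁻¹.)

Ideal: P_ideal = nRT/V = (5.83)(0.08206)(252.0)/4.23 = 28.5010 atm
vdW: P = nRT/(V − nb) − a n²/V² = 120.559/4.04286 − 45.8850/17.8929 = 29.8202 − 2.56442 = 27.2558 atm
ΔP = 27.2558 − 28.5010 = -1.245 atm

ΔP ≈ -1.245 atm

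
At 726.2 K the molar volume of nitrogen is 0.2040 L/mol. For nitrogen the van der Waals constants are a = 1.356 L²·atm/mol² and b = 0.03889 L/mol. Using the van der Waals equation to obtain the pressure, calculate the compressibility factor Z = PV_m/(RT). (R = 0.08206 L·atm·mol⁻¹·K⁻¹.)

P = RT/(V_m − b) − a/V_m² = (0.08206)(726.2)/(0.2040 − 0.03889) − 1.356/(0.2040)²
  = 59.592/0.16511 − 32.584 = 360.92 − 32.584 = 328.34 atm
Z = PV_m/(RT) = (328.34)(0.2040)/((0.08206)(726.2)) = 66.981/59.592 = 1.124

Z ≈ 1.124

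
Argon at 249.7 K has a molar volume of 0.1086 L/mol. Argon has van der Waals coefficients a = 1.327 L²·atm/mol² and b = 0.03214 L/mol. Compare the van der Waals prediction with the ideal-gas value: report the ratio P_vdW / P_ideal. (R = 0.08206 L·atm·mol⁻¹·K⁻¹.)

Ideal: P_ideal = RT/V_m = (0.08206)(249.7)/0.1086 = 188.678 atm
vdW: P = RT/(V_m − b) − a/V_m² = 20.4904/0.0764600 − 1.327/0.0117940 = 267.988 − 112.515 = 155.473 atm
Ratio = 155.473/188.678 = 0.8240

P_vdW / P_ideal ≈ 0.8240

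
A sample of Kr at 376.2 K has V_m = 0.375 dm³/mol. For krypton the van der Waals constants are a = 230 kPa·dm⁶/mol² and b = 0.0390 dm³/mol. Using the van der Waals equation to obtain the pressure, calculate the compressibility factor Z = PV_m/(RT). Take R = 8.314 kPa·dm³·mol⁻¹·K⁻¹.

P = RT/(V_m − b) − a/V_m² = (8.314)(376.2)/(0.375 − 0.0390) − 230/(0.375)²
  = 3127.7/0.33600 − 1635.6 = 9308.6 − 1635.6 = 7673.0 kPa
Z = PV_m/(RT) = (7673.0)(0.375)/((8.314)(376.2)) = 2877.4/3127.7 = 0.9200

Z ≈ 0.9200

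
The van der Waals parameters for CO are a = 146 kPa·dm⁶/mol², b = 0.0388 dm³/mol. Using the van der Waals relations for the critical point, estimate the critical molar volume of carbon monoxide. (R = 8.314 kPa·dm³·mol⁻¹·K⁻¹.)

For a van der Waals gas, V_m,c = 3b.
V_m,c = 3×0.0388 = 0.1164 dm³/mol

V_m,c ≈ 0.1164 dm³/mol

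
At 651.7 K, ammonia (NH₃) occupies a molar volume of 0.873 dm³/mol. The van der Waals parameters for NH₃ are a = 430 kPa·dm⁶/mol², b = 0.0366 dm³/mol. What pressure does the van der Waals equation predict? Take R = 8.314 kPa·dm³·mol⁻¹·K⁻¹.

P ≈ 5914 kPa

P = RT/(V_m − b) − a/V_m²
RT/(V_m − b) = (8.314)(651.7)/(0.873 − 0.0366) = 5418.2/0.83640 = 6478.0 kPa
a/V_m² = 430/(0.873)² = 564.21 kPa
P = 6478.0 − 564.21 = 5914 kPa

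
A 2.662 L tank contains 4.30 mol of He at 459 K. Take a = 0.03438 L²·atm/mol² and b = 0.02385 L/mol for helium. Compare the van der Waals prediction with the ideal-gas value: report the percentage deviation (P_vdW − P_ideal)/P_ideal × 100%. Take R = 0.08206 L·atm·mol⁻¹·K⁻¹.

Ideal: P_ideal = nRT/V = (4.30)(0.08206)(459)/2.662 = 60.8422 atm
vdW: P = nRT/(V − nb) − a n²/V² = 161.962/2.55945 − 0.635686/7.08624 = 63.2800 − 0.0897071 = 63.1903 atm
% deviation = (63.1903 − 60.8422)/60.8422 × 100% = 3.86%

3.86 %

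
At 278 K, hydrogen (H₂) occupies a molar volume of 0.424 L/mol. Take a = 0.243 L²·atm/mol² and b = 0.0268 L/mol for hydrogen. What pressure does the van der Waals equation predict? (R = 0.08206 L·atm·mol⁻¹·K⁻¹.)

P = RT/(V_m − b) − a/V_m²
RT/(V_m − b) = (0.08206)(278)/(0.424 − 0.0268) = 22.813/0.39720 = 57.435 atm
a/V_m² = 0.243/(0.424)² = 1.3517 atm
P = 57.435 − 1.3517 = 56.08 atm

P ≈ 56.08 atm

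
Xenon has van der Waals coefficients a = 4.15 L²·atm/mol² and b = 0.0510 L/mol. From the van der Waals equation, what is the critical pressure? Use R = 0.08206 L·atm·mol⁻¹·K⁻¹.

P_c ≈ 59.09 atm

For a van der Waals gas, P_c = a/(27b²).
P_c = 4.15/(27×(0.0510)²) = 4.15/0.070227 = 59.09 atm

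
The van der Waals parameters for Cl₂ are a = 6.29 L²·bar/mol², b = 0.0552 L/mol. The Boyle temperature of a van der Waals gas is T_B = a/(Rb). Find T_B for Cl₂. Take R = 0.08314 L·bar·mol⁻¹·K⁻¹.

T_B ≈ 1371 K

For a van der Waals gas the second virial coefficient B₂ = b − a/(RT) vanishes at T_B = a/(Rb).
T_B = 6.29/(0.08314×0.0552) = 6.29/0.0045893 = 1371 K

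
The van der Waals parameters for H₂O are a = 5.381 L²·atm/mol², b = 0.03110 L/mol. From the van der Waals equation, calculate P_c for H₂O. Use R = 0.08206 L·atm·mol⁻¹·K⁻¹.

For a van der Waals gas, P_c = a/(27b²).
P_c = 5.381/(27×(0.03110)²) = 5.381/0.026115 = 206.1 atm

P_c ≈ 206.1 atm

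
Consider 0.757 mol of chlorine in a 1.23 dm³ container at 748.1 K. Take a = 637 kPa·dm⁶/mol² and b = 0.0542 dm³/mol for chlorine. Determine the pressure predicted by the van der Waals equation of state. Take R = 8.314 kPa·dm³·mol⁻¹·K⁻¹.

P ≈ 3719 kPa

P = nRT/(V − nb) − a n²/V²
nRT/(V − nb) = (0.757)(8.314)(748.1)/(1.23 − 0.757×0.0542) = 4708.3/1.1890 = 3959.9 kPa
a n²/V² = (637)(0.757)²/(1.23)² = 241.28 kPa
P = 3959.9 − 241.28 = 3719 kPa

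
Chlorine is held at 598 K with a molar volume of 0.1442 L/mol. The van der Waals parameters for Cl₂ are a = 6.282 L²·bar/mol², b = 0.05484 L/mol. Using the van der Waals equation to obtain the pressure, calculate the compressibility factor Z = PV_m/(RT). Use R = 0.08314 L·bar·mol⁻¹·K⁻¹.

Z ≈ 0.7375

P = RT/(V_m − b) − a/V_m² = (0.08314)(598)/(0.1442 − 0.05484) − 6.282/(0.1442)²
  = 49.718/0.089360 − 302.11 = 556.38 − 302.11 = 254.27 bar
Z = PV_m/(RT) = (254.27)(0.1442)/((0.08314)(598)) = 36.666/49.718 = 0.7375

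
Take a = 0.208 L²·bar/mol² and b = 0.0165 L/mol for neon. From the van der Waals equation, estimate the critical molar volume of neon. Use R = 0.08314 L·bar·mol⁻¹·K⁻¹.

For a van der Waals gas, V_m,c = 3b.
V_m,c = 3×0.0165 = 0.04950 L/mol

V_m,c ≈ 0.04950 L/mol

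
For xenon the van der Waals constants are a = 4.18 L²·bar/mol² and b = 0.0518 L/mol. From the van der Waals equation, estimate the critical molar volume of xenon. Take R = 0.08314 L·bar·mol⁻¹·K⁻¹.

V_m,c ≈ 0.1554 L/mol

For a van der Waals gas, V_m,c = 3b.
V_m,c = 3×0.0518 = 0.1554 L/mol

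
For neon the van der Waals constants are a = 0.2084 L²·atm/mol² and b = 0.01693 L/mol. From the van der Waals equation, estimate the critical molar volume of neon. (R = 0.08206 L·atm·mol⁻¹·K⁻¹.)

For a van der Waals gas, V_m,c = 3b.
V_m,c = 3×0.01693 = 0.05079 L/mol

V_m,c ≈ 0.05079 L/mol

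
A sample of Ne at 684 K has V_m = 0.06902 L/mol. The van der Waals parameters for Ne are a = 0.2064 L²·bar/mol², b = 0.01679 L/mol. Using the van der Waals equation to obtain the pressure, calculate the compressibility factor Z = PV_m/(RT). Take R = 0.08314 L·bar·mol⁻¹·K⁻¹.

Z ≈ 1.269

P = RT/(V_m − b) − a/V_m² = (0.08314)(684)/(0.06902 − 0.01679) − 0.2064/(0.06902)²
  = 56.868/0.052230 − 43.327 = 1088.8 − 43.327 = 1045.5 bar
Z = PV_m/(RT) = (1045.5)(0.06902)/((0.08314)(684)) = 72.160/56.868 = 1.269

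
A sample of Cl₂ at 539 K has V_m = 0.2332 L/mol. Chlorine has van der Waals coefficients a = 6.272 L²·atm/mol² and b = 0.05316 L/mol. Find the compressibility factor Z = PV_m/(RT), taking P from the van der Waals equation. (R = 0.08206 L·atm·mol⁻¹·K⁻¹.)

Z ≈ 0.6872

P = RT/(V_m − b) − a/V_m² = (0.08206)(539)/(0.2332 − 0.05316) − 6.272/(0.2332)²
  = 44.230/0.18004 − 115.33 = 245.67 − 115.33 = 130.34 atm
Z = PV_m/(RT) = (130.34)(0.2332)/((0.08206)(539)) = 30.395/44.230 = 0.6872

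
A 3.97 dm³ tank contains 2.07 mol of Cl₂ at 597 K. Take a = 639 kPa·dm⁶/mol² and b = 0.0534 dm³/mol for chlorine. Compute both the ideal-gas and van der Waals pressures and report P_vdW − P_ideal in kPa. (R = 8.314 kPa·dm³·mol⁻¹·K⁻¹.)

Ideal: P_ideal = nRT/V = (2.07)(8.314)(597)/3.97 = 2588.00 kPa
vdW: P = nRT/(V − nb) − a n²/V² = 10274.4/3.85946 − 2738.05/15.7609 = 2662.13 − 173.724 = 2488.41 kPa
ΔP = 2488.41 − 2588.00 = -99.6 kPa

ΔP ≈ -99.6 kPa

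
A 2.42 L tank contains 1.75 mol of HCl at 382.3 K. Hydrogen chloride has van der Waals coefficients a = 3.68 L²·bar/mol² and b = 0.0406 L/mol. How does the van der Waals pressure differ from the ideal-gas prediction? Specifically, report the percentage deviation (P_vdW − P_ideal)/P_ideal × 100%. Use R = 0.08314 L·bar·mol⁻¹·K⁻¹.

-5.35 %

Ideal: P_ideal = nRT/V = (1.75)(0.08314)(382.3)/2.42 = 22.9846 bar
vdW: P = nRT/(V − nb) − a n²/V² = 55.6227/2.34895 − 11.2700/5.85640 = 23.6798 − 1.92439 = 21.7554 bar
% deviation = (21.7554 − 22.9846)/22.9846 × 100% = -5.35%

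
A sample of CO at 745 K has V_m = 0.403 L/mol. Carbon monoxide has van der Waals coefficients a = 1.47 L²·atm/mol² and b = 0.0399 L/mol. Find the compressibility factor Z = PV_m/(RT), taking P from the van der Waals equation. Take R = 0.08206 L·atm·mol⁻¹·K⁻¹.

Z ≈ 1.050

P = RT/(V_m − b) − a/V_m² = (0.08206)(745)/(0.403 − 0.0399) − 1.47/(0.403)²
  = 61.135/0.36310 − 9.0512 = 168.37 − 9.0512 = 159.32 atm
Z = PV_m/(RT) = (159.32)(0.403)/((0.08206)(745)) = 64.206/61.135 = 1.050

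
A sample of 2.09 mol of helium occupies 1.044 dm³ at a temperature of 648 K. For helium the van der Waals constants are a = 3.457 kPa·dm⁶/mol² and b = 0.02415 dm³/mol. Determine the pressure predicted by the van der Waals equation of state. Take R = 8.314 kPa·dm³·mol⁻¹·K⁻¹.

P = nRT/(V − nb) − a n²/V²
nRT/(V − nb) = (2.09)(8.314)(648)/(1.044 − 2.09×0.02415) = 11260/0.99353 = 11333 kPa
a n²/V² = (3.457)(2.09)²/(1.044)² = 13.855 kPa
P = 11333 − 13.855 = 11319 kPa

P ≈ 11319 kPa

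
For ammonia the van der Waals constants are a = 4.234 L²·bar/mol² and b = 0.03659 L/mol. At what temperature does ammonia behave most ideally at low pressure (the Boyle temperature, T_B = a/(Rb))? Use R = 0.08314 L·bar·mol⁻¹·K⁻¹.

T_B ≈ 1392 K

For a van der Waals gas the second virial coefficient B₂ = b − a/(RT) vanishes at T_B = a/(Rb).
T_B = 4.234/(0.08314×0.03659) = 4.234/0.0030421 = 1392 K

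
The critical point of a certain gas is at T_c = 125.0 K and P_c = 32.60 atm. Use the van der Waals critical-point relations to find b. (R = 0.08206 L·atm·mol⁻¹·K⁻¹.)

From T_c = 8a/(27Rb) and P_c = a/(27b²): b = R T_c/(8 P_c).
b = (0.08206)(125.0)/(8×32.60) = 10.258/260.80 = 0.03933 L/mol

b ≈ 0.03933 L/mol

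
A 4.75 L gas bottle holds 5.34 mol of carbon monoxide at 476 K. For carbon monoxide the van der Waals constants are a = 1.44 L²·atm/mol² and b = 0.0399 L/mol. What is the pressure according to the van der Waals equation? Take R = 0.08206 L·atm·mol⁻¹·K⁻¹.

P = nRT/(V − nb) − a n²/V²
nRT/(V − nb) = (5.34)(0.08206)(476)/(4.75 − 5.34×0.0399) = 208.58/4.5369 = 45.974 atm
a n²/V² = (1.44)(5.34)²/(4.75)² = 1.8199 atm
P = 45.974 − 1.8199 = 44.15 atm

P ≈ 44.15 atm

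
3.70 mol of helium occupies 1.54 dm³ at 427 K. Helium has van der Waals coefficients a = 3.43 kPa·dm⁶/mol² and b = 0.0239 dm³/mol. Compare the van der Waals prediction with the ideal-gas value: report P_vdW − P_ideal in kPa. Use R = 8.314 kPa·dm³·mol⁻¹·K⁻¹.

ΔP ≈ 499.8 kPa

Ideal: P_ideal = nRT/V = (3.70)(8.314)(427)/1.54 = 8529.41 kPa
vdW: P = nRT/(V − nb) − a n²/V² = 13135.3/1.45157 − 46.9567/2.37160 = 9049.03 − 19.7996 = 9029.23 kPa
ΔP = 9029.23 − 8529.41 = 499.8 kPa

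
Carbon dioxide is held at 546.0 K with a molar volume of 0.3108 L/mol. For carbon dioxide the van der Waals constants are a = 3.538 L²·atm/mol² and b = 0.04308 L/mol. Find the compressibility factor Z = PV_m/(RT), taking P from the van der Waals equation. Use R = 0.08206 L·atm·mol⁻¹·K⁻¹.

P = RT/(V_m − b) − a/V_m² = (0.08206)(546.0)/(0.3108 − 0.04308) − 3.538/(0.3108)²
  = 44.805/0.26772 − 36.627 = 167.36 − 36.627 = 130.73 atm
Z = PV_m/(RT) = (130.73)(0.3108)/((0.08206)(546.0)) = 40.631/44.805 = 0.9068

Z ≈ 0.9068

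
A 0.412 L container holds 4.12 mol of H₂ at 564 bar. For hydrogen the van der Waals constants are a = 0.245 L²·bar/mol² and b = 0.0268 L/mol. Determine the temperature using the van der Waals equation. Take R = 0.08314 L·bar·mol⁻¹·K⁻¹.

T ≈ 518.1 K

T = (P + a n²/V²)(V − nb)/(nR)
P + a n²/V² = 564 + (0.245)(4.12)²/(0.412)² = 588.50 bar
V − nb = 0.412 − (4.12)(0.0268) = 0.30158 L
T = (588.50)(0.30158)/((4.12)(0.08314)) = 518.1 K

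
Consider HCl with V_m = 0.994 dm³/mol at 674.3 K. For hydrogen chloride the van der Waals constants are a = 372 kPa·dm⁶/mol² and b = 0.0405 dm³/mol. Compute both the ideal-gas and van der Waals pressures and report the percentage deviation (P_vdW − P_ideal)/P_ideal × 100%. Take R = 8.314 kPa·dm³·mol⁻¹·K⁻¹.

-2.43 %

Ideal: P_ideal = RT/V_m = (8.314)(674.3)/0.994 = 5639.97 kPa
vdW: P = RT/(V_m − b) − a/V_m² = 5606.13/0.953500 − 372/0.988036 = 5879.53 − 376.504 = 5503.03 kPa
% deviation = (5503.03 − 5639.97)/5639.97 × 100% = -2.43%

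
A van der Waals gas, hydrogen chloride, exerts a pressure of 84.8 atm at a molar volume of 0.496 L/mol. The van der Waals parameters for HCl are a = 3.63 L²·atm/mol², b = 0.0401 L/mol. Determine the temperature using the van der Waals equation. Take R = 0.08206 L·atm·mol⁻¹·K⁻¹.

T ≈ 553.1 K

T = (P + a/V_m²)(V_m − b)/R
P + a/V_m² = 84.8 + 3.63/(0.496)² = 99.555 atm
V_m − b = 0.496 − 0.0401 = 0.45590 L/mol
T = (99.555)(0.45590)/0.08206 = 553.1 K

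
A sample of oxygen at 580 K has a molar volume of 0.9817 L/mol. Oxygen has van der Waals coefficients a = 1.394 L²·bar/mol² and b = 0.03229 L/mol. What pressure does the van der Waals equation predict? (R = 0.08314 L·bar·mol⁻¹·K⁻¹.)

P ≈ 49.34 bar

P = RT/(V_m − b) − a/V_m²
RT/(V_m − b) = (0.08314)(580)/(0.9817 − 0.03229) = 48.221/0.94941 = 50.790 bar
a/V_m² = 1.394/(0.9817)² = 1.4465 bar
P = 50.790 − 1.4465 = 49.34 bar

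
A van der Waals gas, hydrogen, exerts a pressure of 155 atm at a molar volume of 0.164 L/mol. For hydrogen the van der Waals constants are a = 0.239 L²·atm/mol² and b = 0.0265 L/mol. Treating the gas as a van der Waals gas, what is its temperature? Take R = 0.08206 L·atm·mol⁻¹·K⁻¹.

T = (P + a/V_m²)(V_m − b)/R
P + a/V_m² = 155 + 0.239/(0.164)² = 163.89 atm
V_m − b = 0.164 − 0.0265 = 0.13750 L/mol
T = (163.89)(0.13750)/0.08206 = 274.6 K

T ≈ 274.6 K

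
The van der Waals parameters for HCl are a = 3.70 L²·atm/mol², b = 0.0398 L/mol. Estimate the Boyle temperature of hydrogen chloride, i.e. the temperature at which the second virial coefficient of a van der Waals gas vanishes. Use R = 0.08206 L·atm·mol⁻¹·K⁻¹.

For a van der Waals gas the second virial coefficient B₂ = b − a/(RT) vanishes at T_B = a/(Rb).
T_B = 3.70/(0.08206×0.0398) = 3.70/0.0032660 = 1133 K

T_B ≈ 1133 K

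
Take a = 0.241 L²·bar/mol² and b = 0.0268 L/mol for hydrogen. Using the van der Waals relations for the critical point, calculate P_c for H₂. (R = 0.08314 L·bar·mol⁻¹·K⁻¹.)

P_c ≈ 12.43 bar

For a van der Waals gas, P_c = a/(27b²).
P_c = 0.241/(27×(0.0268)²) = 0.241/0.019392 = 12.43 bar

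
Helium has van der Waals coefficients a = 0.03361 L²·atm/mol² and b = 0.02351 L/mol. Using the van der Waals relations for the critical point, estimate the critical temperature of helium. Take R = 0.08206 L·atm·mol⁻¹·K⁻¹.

T_c ≈ 5.162 K

For a van der Waals gas, T_c = 8a/(27Rb).
T_c = 8×0.03361/(27×0.08206×0.02351) = 0.26888/0.052089 = 5.162 K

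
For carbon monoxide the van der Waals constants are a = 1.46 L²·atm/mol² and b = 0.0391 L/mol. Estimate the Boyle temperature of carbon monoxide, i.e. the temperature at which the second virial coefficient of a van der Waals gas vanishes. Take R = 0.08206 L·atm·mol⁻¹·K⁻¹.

T_B ≈ 455.0 K

For a van der Waals gas the second virial coefficient B₂ = b − a/(RT) vanishes at T_B = a/(Rb).
T_B = 1.46/(0.08206×0.0391) = 1.46/0.0032085 = 455.0 K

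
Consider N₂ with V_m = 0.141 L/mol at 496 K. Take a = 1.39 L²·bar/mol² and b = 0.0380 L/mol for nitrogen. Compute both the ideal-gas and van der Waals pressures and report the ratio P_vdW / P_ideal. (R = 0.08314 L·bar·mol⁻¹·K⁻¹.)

Ideal: P_ideal = RT/V_m = (0.08314)(496)/0.141 = 292.464 bar
vdW: P = RT/(V_m − b) − a/V_m² = 41.2374/0.103000 − 1.39/0.0198810 = 400.363 − 69.9160 = 330.447 bar
Ratio = 330.447/292.464 = 1.130

P_vdW / P_ideal ≈ 1.130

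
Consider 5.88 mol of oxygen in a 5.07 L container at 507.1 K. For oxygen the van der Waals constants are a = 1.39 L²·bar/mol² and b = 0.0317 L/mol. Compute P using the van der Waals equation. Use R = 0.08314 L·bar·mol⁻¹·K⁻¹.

P ≈ 48.89 bar

P = nRT/(V − nb) − a n²/V²
nRT/(V − nb) = (5.88)(0.08314)(507.1)/(5.07 − 5.88×0.0317) = 247.90/4.8836 = 50.762 bar
a n²/V² = (1.39)(5.88)²/(5.07)² = 1.8696 bar
P = 50.762 − 1.8696 = 48.89 bar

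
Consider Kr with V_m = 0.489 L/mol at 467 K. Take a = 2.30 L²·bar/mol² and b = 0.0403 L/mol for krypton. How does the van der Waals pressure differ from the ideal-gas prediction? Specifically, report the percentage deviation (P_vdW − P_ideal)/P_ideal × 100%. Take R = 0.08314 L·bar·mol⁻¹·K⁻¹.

Ideal: P_ideal = RT/V_m = (0.08314)(467)/0.489 = 79.3996 bar
vdW: P = RT/(V_m − b) − a/V_m² = 38.8264/0.448700 − 2.30/0.239121 = 86.5309 − 9.61856 = 76.9123 bar
% deviation = (76.9123 − 79.3996)/79.3996 × 100% = -3.13%

-3.13 %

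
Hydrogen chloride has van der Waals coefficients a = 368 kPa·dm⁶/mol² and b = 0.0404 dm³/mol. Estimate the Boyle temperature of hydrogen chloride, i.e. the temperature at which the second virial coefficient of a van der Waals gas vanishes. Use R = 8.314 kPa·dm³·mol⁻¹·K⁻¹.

T_B ≈ 1096 K

For a van der Waals gas the second virial coefficient B₂ = b − a/(RT) vanishes at T_B = a/(Rb).
T_B = 368/(8.314×0.0404) = 368/0.33589 = 1096 K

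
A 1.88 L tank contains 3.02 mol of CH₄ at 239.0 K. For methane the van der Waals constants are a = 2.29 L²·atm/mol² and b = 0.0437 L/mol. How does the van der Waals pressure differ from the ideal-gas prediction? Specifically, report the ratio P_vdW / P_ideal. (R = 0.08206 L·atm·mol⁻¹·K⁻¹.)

P_vdW / P_ideal ≈ 0.8879

Ideal: P_ideal = nRT/V = (3.02)(0.08206)(239.0)/1.88 = 31.5049 atm
vdW: P = nRT/(V − nb) − a n²/V² = 59.2293/1.74803 − 20.8857/3.53440 = 33.8835 − 5.90926 = 27.9742 atm
Ratio = 27.9742/31.5049 = 0.8879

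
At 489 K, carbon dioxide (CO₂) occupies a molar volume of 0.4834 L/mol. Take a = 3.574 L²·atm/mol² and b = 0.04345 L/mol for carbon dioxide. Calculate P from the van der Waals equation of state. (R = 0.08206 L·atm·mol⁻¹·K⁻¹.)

P ≈ 75.91 atm

P = RT/(V_m − b) − a/V_m²
RT/(V_m − b) = (0.08206)(489)/(0.4834 − 0.04345) = 40.127/0.43995 = 91.208 atm
a/V_m² = 3.574/(0.4834)² = 15.295 atm
P = 91.208 − 15.295 = 75.91 atm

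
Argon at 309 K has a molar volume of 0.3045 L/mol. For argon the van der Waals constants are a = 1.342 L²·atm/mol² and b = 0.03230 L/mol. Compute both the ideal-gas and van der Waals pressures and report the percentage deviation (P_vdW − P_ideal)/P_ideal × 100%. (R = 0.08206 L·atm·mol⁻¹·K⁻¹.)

Ideal: P_ideal = RT/V_m = (0.08206)(309)/0.3045 = 83.2727 atm
vdW: P = RT/(V_m − b) − a/V_m² = 25.3565/0.272200 − 1.342/0.0927203 = 93.1539 − 14.4736 = 78.6803 atm
% deviation = (78.6803 − 83.2727)/83.2727 × 100% = -5.51%

-5.51 %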